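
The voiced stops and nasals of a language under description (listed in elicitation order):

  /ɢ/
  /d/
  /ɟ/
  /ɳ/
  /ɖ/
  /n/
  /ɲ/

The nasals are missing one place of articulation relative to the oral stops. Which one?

Oral stop: /d/ (alveolar), /ɖ/ (retroflex), /ɟ/ (palatal), /ɢ/ (uvular).
Nasal: /n/ (alveolar), /ɳ/ (retroflex), /ɲ/ (palatal).
Every place of articulation has a nasal member except uvular, where /ɴ/ would be expected.

uvular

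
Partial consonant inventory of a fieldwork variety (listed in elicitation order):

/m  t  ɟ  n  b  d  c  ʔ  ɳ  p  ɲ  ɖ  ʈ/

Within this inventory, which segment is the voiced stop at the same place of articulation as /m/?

/b/

/m/ is a bilabial nasal.
The voiced stop at the same place is a voiced bilabial stop — in this inventory, /b/.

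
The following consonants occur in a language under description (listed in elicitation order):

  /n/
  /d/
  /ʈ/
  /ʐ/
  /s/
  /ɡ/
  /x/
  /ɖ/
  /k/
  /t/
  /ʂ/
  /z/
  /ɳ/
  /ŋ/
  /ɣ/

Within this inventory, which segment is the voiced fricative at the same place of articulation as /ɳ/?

/ɳ/ is a retroflex nasal.
The voiced fricative at the same place is a voiced retroflex fricative — in this inventory, /ʐ/.

/ʐ/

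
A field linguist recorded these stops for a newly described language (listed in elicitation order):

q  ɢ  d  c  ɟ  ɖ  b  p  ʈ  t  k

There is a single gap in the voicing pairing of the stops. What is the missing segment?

/ɡ/

bilabial: voiceless /p/, voiced /b/.
alveolar: voiceless /t/, voiced /d/.
retroflex: voiceless /ʈ/, voiced /ɖ/.
palatal: voiceless /c/, voiced /ɟ/.
velar: voiceless /k/, voiced —.
uvular: voiceless /q/, voiced /ɢ/.
The velar row has no voiced member, so the gap is the voiced velar stop /ɡ/.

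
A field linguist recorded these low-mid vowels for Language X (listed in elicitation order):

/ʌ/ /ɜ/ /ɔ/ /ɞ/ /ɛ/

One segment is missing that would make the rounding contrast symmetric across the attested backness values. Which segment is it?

/œ/

front: unrounded /ɛ/, rounded —.
central: unrounded /ɜ/, rounded /ɞ/.
back: unrounded /ʌ/, rounded /ɔ/.
The front row has no rounded member, so the gap is the front rounded vowel /œ/.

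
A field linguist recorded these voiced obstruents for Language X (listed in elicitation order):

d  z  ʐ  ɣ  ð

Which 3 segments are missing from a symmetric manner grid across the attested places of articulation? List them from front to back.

/d̪/, /ɖ/, /ɡ/

dental: stop —, fricative /ð/.
alveolar: stop /d/, fricative /z/.
retroflex: stop —, fricative /ʐ/.
velar: stop —, fricative /ɣ/.
Gaps, from front to back: dental lacks stop (/d̪/); retroflex lacks stop (/ɖ/); velar lacks stop (/ɡ/).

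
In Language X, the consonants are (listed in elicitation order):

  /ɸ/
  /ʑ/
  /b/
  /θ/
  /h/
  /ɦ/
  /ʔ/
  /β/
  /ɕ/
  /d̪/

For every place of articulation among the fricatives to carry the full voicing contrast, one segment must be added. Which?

Voiceless: /ɸ/ (bilabial), /θ/ (dental), /ɕ/ (alveolo-palatal), /h/ (glottal).
Voiced: /β/ (bilabial), /ʑ/ (alveolo-palatal), /ɦ/ (glottal).
The dental row has no voiced member, so the gap is the voiced dental fricative /ð/.

/ð/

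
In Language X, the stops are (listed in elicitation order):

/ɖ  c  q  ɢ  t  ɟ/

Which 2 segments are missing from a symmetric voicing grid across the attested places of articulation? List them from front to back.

Voiceless: /t/ (alveolar), /c/ (palatal), /q/ (uvular).
Voiced: /ɖ/ (retroflex), /ɟ/ (palatal), /ɢ/ (uvular).
Gaps, from front to back: alveolar lacks voiced (/d/); retroflex lacks voiceless (/ʈ/).

/d/, /ʈ/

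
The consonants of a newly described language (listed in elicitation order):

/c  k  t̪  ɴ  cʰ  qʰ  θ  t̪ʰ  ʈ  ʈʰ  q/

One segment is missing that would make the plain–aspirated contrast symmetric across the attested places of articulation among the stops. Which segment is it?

dental: plain /t̪/, aspirated /t̪ʰ/.
retroflex: plain /ʈ/, aspirated /ʈʰ/.
palatal: plain /c/, aspirated /cʰ/.
velar: plain /k/, aspirated —.
uvular: plain /q/, aspirated /qʰ/.
The velar row has no aspirated member, so the gap is the aspirated velar stop /kʰ/.

/kʰ/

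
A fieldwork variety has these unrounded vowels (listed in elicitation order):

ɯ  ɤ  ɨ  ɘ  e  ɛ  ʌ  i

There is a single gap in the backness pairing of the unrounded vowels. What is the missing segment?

height            front     central   back    
high              i         ɨ         ɯ       
high-mid          e         ɘ         ɤ       
low-mid           ɛ         —         ʌ       
The low-mid row has no central member, so the gap is the low-mid central unrounded vowel /ɜ/.

/ɜ/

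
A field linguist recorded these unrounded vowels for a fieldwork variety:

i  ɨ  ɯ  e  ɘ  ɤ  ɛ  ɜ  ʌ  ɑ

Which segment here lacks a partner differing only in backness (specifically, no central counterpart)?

/ɑ/

High: /i/ ~ /ɨ/ ~ /ɯ/
High-mid: /e/ ~ /ɘ/ ~ /ɤ/
Low-mid: /ɛ/ ~ /ɜ/ ~ /ʌ/
Low: only /ɑ/ (back); no central partner.
So /ɑ/ is the unpaired segment.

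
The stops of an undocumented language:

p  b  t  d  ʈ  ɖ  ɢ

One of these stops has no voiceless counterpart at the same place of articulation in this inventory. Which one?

/ɢ/

Bilabial: /p/ ~ /b/
Alveolar: /t/ ~ /d/
Retroflex: /ʈ/ ~ /ɖ/
Uvular: only /ɢ/ (voiced); no voiceless partner.
So /ɢ/ is the unpaired segment.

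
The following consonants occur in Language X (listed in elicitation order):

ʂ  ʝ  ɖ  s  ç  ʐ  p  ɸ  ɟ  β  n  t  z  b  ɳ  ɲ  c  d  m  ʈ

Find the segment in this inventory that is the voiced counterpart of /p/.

/b/

/p/ is a voiceless bilabial stop.
The voiced counterpart is a voiced bilabial stop — in this inventory, /b/.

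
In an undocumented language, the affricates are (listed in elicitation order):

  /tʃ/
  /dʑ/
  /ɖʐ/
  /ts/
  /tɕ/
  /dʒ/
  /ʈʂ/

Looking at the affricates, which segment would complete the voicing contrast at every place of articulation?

/dz/

alveolar: voiceless /ts/, voiced —.
postalveolar: voiceless /tʃ/, voiced /dʒ/.
retroflex: voiceless /ʈʂ/, voiced /ɖʐ/.
alveolo-palatal: voiceless /tɕ/, voiced /dʑ/.
The alveolar row has no voiced member, so the gap is the voiced alveolar affricate /dz/.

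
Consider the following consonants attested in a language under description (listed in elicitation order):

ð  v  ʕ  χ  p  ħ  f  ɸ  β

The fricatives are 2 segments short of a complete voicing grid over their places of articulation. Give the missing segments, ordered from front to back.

place of articulation  voiceless  voiced  
bilabial          ɸ         β       
labiodental       f         v       
dental            —         ð       
uvular            χ         —       
pharyngeal        ħ         ʕ       
Gaps, from front to back: dental lacks voiceless (/θ/); uvular lacks voiced (/ʁ/).

/θ/, /ʁ/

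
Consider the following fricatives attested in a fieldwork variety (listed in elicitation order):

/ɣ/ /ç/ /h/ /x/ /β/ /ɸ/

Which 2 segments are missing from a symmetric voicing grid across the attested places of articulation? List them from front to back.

/ʝ/, /ɦ/

place of articulation  voiceless  voiced  
bilabial          ɸ         β       
palatal           ç         —       
velar             x         ɣ       
glottal           h         —       
Gaps, from front to back: palatal lacks voiced (/ʝ/); glottal lacks voiced (/ɦ/).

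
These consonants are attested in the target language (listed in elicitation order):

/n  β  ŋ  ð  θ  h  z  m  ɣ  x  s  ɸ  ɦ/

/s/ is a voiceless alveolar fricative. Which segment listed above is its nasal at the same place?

The nasal at the same place is an alveolar nasal — in this inventory, /n/.

/n/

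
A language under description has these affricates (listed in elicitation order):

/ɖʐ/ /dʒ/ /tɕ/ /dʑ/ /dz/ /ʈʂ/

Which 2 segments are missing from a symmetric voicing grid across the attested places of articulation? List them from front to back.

/ts/, /tʃ/

place of articulation  voiceless  voiced  
alveolar          —         dz      
postalveolar      —         dʒ      
retroflex         ʈʂ        ɖʐ      
alveolo-palatal   tɕ        dʑ      
Gaps, from front to back: alveolar lacks voiceless (/ts/); postalveolar lacks voiceless (/tʃ/).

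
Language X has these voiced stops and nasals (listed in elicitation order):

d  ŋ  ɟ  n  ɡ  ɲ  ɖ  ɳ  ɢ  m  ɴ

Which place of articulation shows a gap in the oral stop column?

bilabial

Oral stop: /d/ (alveolar), /ɖ/ (retroflex), /ɟ/ (palatal), /ɡ/ (velar), /ɢ/ (uvular).
Nasal: /m/ (bilabial), /n/ (alveolar), /ɳ/ (retroflex), /ɲ/ (palatal), /ŋ/ (velar), /ɴ/ (uvular).
Every place of articulation has an oral stop member except bilabial, where /b/ would be expected.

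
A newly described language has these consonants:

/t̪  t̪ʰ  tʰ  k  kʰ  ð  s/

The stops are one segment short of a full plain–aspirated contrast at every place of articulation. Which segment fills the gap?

place of articulation  plain     aspirated
dental            t̪        t̪ʰ     
alveolar          —         tʰ      
velar             k         kʰ      
The alveolar row has no plain member, so the gap is the plain alveolar stop /t/.

/t/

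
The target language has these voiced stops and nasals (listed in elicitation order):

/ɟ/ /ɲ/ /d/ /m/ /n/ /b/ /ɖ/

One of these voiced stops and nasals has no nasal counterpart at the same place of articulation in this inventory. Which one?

/ɖ/

Bilabial: /b/ ~ /m/
Alveolar: /d/ ~ /n/
Palatal: /ɟ/ ~ /ɲ/
Retroflex: only /ɖ/ (oral stop); no nasal partner.
So /ɖ/ is the unpaired segment.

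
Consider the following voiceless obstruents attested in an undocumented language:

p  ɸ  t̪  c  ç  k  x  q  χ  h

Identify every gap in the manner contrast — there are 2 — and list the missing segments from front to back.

place of articulation  stop      fricative
bilabial          p         ɸ       
dental            t̪        —       
palatal           c         ç       
velar             k         x       
uvular            q         χ       
glottal           —         h       
Gaps, from front to back: dental lacks fricative (/θ/); glottal lacks stop (/ʔ/).

/θ/, /ʔ/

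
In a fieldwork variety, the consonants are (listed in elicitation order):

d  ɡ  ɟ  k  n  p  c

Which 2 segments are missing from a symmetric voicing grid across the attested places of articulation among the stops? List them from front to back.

place of articulation  voiceless  voiced  
bilabial          p         —       
alveolar          —         d       
palatal           c         ɟ       
velar             k         ɡ       
Gaps, from front to back: bilabial lacks voiced (/b/); alveolar lacks voiceless (/t/).

/b/, /t/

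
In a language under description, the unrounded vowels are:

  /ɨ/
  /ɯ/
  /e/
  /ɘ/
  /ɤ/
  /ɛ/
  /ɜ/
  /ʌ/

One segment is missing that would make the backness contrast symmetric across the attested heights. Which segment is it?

/i/

Front: /e/ (high-mid), /ɛ/ (low-mid).
Central: /ɨ/ (high), /ɘ/ (high-mid), /ɜ/ (low-mid).
Back: /ɯ/ (high), /ɤ/ (high-mid), /ʌ/ (low-mid).
The high row has no front member, so the gap is the high front unrounded vowel /i/.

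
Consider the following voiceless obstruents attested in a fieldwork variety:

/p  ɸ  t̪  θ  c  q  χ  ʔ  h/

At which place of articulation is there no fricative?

place of articulation  stop      fricative
bilabial          p         ɸ       
dental            t̪        θ       
palatal           c         —       
uvular            q         χ       
glottal           ʔ         h       
Every place of articulation has a fricative member except palatal, where /ç/ would be expected.

palatal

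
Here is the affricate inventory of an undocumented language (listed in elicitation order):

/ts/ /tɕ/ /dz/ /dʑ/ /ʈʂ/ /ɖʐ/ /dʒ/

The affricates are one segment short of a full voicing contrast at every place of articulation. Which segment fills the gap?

alveolar: voiceless /ts/, voiced /dz/.
postalveolar: voiceless —, voiced /dʒ/.
retroflex: voiceless /ʈʂ/, voiced /ɖʐ/.
alveolo-palatal: voiceless /tɕ/, voiced /dʑ/.
The postalveolar row has no voiceless member, so the gap is the voiceless postalveolar affricate /tʃ/.

/tʃ/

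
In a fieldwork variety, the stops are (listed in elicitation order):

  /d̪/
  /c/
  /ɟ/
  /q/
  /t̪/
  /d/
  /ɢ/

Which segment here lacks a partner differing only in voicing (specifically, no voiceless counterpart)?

Dental: /t̪/ ~ /d̪/
Palatal: /c/ ~ /ɟ/
Uvular: /q/ ~ /ɢ/
Alveolar: only /d/ (voiced); no voiceless partner.
So /d/ is the unpaired segment.

/d/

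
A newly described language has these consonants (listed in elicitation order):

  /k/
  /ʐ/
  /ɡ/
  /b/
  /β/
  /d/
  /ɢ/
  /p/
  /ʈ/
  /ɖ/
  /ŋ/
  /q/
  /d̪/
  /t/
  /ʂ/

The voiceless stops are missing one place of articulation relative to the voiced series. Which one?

dental

Voiceless: /p/ (bilabial), /t/ (alveolar), /ʈ/ (retroflex), /k/ (velar), /q/ (uvular).
Voiced: /b/ (bilabial), /d̪/ (dental), /d/ (alveolar), /ɖ/ (retroflex), /ɡ/ (velar), /ɢ/ (uvular).
Every place of articulation has a voiceless member except dental, where /t̪/ would be expected.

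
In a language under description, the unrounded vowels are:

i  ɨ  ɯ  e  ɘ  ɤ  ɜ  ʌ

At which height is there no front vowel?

low-mid

Front: /i/ (high), /e/ (high-mid).
Central: /ɨ/ (high), /ɘ/ (high-mid), /ɜ/ (low-mid).
Back: /ɯ/ (high), /ɤ/ (high-mid), /ʌ/ (low-mid).
Every height has a front member except low-mid, where /ɛ/ would be expected.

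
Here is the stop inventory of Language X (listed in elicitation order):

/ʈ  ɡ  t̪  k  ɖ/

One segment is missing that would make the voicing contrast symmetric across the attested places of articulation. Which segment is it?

/d̪/

dental: voiceless /t̪/, voiced —.
retroflex: voiceless /ʈ/, voiced /ɖ/.
velar: voiceless /k/, voiced /ɡ/.
The dental row has no voiced member, so the gap is the voiced dental stop /d̪/.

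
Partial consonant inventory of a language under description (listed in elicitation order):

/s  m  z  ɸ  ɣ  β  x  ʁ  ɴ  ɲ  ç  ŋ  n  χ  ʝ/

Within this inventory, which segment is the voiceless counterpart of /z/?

/z/ is a voiced alveolar fricative.
The voiceless counterpart is a voiceless alveolar fricative — in this inventory, /s/.

/s/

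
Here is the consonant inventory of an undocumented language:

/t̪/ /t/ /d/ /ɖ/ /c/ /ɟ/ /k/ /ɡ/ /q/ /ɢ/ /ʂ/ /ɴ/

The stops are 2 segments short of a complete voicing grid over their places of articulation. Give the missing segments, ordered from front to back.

/d̪/, /ʈ/

Voiceless: /t̪/ (dental), /t/ (alveolar), /c/ (palatal), /k/ (velar), /q/ (uvular).
Voiced: /d/ (alveolar), /ɖ/ (retroflex), /ɟ/ (palatal), /ɡ/ (velar), /ɢ/ (uvular).
Gaps, from front to back: dental lacks voiced (/d̪/); retroflex lacks voiceless (/ʈ/).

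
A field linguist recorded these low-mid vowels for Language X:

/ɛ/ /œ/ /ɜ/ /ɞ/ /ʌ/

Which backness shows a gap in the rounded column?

backness          unrounded  rounded 
front             ɛ         œ       
central           ɜ         ɞ       
back              ʌ         —       
Every backness has a rounded member except back, where /ɔ/ would be expected.

back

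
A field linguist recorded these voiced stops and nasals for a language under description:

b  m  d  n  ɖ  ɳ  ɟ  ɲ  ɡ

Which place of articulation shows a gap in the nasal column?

velar

place of articulation  oral stop  nasal   
bilabial          b         m       
alveolar          d         n       
retroflex         ɖ         ɳ       
palatal           ɟ         ɲ       
velar             ɡ         —       
Every place of articulation has a nasal member except velar, where /ŋ/ would be expected.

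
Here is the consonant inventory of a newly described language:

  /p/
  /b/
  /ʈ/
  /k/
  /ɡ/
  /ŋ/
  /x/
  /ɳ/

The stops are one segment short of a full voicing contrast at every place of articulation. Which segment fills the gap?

/ɖ/

Voiceless: /p/ (bilabial), /ʈ/ (retroflex), /k/ (velar).
Voiced: /b/ (bilabial), /ɡ/ (velar).
The retroflex row has no voiced member, so the gap is the voiced retroflex stop /ɖ/.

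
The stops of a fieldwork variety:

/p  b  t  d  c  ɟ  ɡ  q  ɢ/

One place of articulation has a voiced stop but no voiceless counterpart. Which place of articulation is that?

velar

Voiceless: /p/ (bilabial), /t/ (alveolar), /c/ (palatal), /q/ (uvular).
Voiced: /b/ (bilabial), /d/ (alveolar), /ɟ/ (palatal), /ɡ/ (velar), /ɢ/ (uvular).
Every place of articulation has a voiceless member except velar, where /k/ would be expected.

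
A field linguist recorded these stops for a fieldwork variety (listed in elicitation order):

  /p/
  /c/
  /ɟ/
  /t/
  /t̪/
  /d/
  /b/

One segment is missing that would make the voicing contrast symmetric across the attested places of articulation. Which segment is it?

/d̪/

place of articulation  voiceless  voiced  
bilabial          p         b       
dental            t̪        —       
alveolar          t         d       
palatal           c         ɟ       
The dental row has no voiced member, so the gap is the voiced dental stop /d̪/.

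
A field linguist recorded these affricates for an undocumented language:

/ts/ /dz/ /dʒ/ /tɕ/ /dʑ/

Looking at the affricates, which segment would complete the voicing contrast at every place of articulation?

/tʃ/

place of articulation  voiceless  voiced  
alveolar          ts        dz      
postalveolar      —         dʒ      
alveolo-palatal   tɕ        dʑ      
The postalveolar row has no voiceless member, so the gap is the voiceless postalveolar affricate /tʃ/.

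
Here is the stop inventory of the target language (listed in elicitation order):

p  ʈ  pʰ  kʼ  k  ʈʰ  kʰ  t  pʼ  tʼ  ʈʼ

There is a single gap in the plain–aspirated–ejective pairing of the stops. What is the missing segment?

/tʰ/

Plain: /p/ (bilabial), /t/ (alveolar), /ʈ/ (retroflex), /k/ (velar).
Aspirated: /pʰ/ (bilabial), /ʈʰ/ (retroflex), /kʰ/ (velar).
Ejective: /pʼ/ (bilabial), /tʼ/ (alveolar), /ʈʼ/ (retroflex), /kʼ/ (velar).
The alveolar row has no aspirated member, so the gap is the aspirated alveolar stop /tʰ/.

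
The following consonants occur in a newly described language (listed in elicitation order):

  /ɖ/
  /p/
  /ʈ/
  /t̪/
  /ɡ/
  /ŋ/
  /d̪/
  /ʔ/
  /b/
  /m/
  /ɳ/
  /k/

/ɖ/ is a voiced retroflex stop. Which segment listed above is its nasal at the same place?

/ɳ/

The nasal at the same place is a retroflex nasal — in this inventory, /ɳ/.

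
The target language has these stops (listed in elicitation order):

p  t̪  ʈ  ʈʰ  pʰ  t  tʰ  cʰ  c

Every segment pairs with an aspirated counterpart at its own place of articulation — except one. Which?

/t̪/

Bilabial: /p/ ~ /pʰ/
Alveolar: /t/ ~ /tʰ/
Retroflex: /ʈ/ ~ /ʈʰ/
Palatal: /c/ ~ /cʰ/
Dental: only /t̪/ (plain); no aspirated partner.
So /t̪/ is the unpaired segment.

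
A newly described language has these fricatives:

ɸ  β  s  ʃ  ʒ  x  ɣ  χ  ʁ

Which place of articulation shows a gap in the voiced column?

place of articulation  voiceless  voiced  
bilabial          ɸ         β       
alveolar          s         —       
postalveolar      ʃ         ʒ       
velar             x         ɣ       
uvular            χ         ʁ       
Every place of articulation has a voiced member except alveolar, where /z/ would be expected.

alveolar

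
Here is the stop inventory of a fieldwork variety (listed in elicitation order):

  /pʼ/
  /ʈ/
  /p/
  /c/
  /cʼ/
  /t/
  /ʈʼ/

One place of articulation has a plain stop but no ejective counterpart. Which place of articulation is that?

alveolar

Plain: /p/ (bilabial), /t/ (alveolar), /ʈ/ (retroflex), /c/ (palatal).
Ejective: /pʼ/ (bilabial), /ʈʼ/ (retroflex), /cʼ/ (palatal).
Every place of articulation has an ejective member except alveolar, where /tʼ/ would be expected.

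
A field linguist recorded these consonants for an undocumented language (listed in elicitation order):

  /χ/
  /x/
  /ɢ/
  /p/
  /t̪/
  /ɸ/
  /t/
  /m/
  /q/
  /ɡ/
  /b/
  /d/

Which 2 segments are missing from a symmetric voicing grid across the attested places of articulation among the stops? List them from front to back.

/d̪/, /k/

bilabial: voiceless /p/, voiced /b/.
dental: voiceless /t̪/, voiced —.
alveolar: voiceless /t/, voiced /d/.
velar: voiceless —, voiced /ɡ/.
uvular: voiceless /q/, voiced /ɢ/.
Gaps, from front to back: dental lacks voiced (/d̪/); velar lacks voiceless (/k/).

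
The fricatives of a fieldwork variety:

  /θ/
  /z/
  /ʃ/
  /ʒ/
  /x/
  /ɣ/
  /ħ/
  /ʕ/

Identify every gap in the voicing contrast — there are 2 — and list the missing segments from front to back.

/ð/, /s/

dental: voiceless /θ/, voiced —.
alveolar: voiceless —, voiced /z/.
postalveolar: voiceless /ʃ/, voiced /ʒ/.
velar: voiceless /x/, voiced /ɣ/.
pharyngeal: voiceless /ħ/, voiced /ʕ/.
Gaps, from front to back: dental lacks voiced (/ð/); alveolar lacks voiceless (/s/).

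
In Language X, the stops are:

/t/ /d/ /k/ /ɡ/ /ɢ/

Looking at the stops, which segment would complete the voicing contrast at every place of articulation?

/q/

alveolar: voiceless /t/, voiced /d/.
velar: voiceless /k/, voiced /ɡ/.
uvular: voiceless —, voiced /ɢ/.
The uvular row has no voiceless member, so the gap is the voiceless uvular stop /q/.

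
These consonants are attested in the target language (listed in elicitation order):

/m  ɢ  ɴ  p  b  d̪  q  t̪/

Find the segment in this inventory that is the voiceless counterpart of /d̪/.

/t̪/

/d̪/ is a voiced dental stop.
The voiceless counterpart is a voiceless dental stop — in this inventory, /t̪/.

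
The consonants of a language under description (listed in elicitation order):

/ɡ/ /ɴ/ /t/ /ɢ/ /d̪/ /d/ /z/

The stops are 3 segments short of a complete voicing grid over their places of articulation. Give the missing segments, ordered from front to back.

/t̪/, /k/, /q/

dental: voiceless —, voiced /d̪/.
alveolar: voiceless /t/, voiced /d/.
velar: voiceless —, voiced /ɡ/.
uvular: voiceless —, voiced /ɢ/.
Gaps, from front to back: dental lacks voiceless (/t̪/); velar lacks voiceless (/k/); uvular lacks voiceless (/q/).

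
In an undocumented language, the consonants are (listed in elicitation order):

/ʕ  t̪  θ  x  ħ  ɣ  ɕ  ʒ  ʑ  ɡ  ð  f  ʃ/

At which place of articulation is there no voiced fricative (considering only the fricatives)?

place of articulation  voiceless  voiced  
labiodental       f         —       
dental            θ         ð       
postalveolar      ʃ         ʒ       
alveolo-palatal   ɕ         ʑ       
velar             x         ɣ       
pharyngeal        ħ         ʕ       
Every place of articulation has a voiced member except labiodental, where /v/ would be expected.

labiodental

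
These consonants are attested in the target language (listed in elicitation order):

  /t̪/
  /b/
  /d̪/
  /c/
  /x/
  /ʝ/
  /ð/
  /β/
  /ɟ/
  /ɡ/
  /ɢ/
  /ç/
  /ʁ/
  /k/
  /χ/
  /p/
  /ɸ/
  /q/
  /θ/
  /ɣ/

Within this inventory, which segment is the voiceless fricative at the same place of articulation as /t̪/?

/θ/

/t̪/ is a voiceless dental stop.
The voiceless fricative at the same place is a voiceless dental fricative — in this inventory, /θ/.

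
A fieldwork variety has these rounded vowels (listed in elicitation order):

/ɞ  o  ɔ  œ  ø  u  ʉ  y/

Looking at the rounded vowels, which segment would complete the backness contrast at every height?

high: front /y/, central /ʉ/, back /u/.
high-mid: front /ø/, central —, back /o/.
low-mid: front /œ/, central /ɞ/, back /ɔ/.
The high-mid row has no central member, so the gap is the high-mid central rounded vowel /ɵ/.

/ɵ/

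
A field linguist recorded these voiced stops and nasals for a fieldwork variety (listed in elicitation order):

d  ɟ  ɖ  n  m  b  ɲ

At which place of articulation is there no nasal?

retroflex

Oral stop: /b/ (bilabial), /d/ (alveolar), /ɖ/ (retroflex), /ɟ/ (palatal).
Nasal: /m/ (bilabial), /n/ (alveolar), /ɲ/ (palatal).
Every place of articulation has a nasal member except retroflex, where /ɳ/ would be expected.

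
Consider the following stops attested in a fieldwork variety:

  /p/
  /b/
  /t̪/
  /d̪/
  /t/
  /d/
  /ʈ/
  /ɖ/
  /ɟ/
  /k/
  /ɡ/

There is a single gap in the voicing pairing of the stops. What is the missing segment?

place of articulation  voiceless  voiced  
bilabial          p         b       
dental            t̪        d̪      
alveolar          t         d       
retroflex         ʈ         ɖ       
palatal           —         ɟ       
velar             k         ɡ       
The palatal row has no voiceless member, so the gap is the voiceless palatal stop /c/.

/c/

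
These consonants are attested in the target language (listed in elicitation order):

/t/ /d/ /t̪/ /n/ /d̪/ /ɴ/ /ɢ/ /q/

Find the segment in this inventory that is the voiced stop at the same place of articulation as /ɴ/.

/ɢ/

/ɴ/ is an uvular nasal.
The voiced stop at the same place is a voiced uvular stop — in this inventory, /ɢ/.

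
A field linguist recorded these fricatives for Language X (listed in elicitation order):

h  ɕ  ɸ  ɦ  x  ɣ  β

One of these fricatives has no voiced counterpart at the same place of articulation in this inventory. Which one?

Bilabial: /ɸ/ ~ /β/
Velar: /x/ ~ /ɣ/
Glottal: /h/ ~ /ɦ/
Alveolo-palatal: only /ɕ/ (voiceless); no voiced partner.
So /ɕ/ is the unpaired segment.

/ɕ/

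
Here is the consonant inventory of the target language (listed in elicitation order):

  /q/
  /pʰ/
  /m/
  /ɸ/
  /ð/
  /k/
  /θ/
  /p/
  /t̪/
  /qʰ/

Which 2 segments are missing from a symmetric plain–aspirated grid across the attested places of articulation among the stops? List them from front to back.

/t̪ʰ/, /kʰ/

Plain: /p/ (bilabial), /t̪/ (dental), /k/ (velar), /q/ (uvular).
Aspirated: /pʰ/ (bilabial), /qʰ/ (uvular).
Gaps, from front to back: dental lacks aspirated (/t̪ʰ/); velar lacks aspirated (/kʰ/).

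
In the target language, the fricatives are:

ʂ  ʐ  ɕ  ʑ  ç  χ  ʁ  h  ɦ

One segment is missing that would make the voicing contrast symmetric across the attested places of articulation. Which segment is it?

Voiceless: /ʂ/ (retroflex), /ɕ/ (alveolo-palatal), /ç/ (palatal), /χ/ (uvular), /h/ (glottal).
Voiced: /ʐ/ (retroflex), /ʑ/ (alveolo-palatal), /ʁ/ (uvular), /ɦ/ (glottal).
The palatal row has no voiced member, so the gap is the voiced palatal fricative /ʝ/.

/ʝ/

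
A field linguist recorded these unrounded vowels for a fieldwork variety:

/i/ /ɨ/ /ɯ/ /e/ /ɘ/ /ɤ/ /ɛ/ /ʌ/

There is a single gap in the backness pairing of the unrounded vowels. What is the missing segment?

/ɜ/

height            front     central   back    
high              i         ɨ         ɯ       
high-mid          e         ɘ         ɤ       
low-mid           ɛ         —         ʌ       
The low-mid row has no central member, so the gap is the low-mid central unrounded vowel /ɜ/.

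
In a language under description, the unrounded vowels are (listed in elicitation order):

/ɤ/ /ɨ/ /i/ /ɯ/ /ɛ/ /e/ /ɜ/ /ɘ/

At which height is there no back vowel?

low-mid

Front: /i/ (high), /e/ (high-mid), /ɛ/ (low-mid).
Central: /ɨ/ (high), /ɘ/ (high-mid), /ɜ/ (low-mid).
Back: /ɯ/ (high), /ɤ/ (high-mid).
Every height has a back member except low-mid, where /ʌ/ would be expected.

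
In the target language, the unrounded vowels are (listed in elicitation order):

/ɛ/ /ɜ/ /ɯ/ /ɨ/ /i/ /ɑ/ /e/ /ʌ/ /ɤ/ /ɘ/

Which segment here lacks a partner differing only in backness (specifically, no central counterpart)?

/ɑ/

High: /i/ ~ /ɨ/ ~ /ɯ/
High-mid: /e/ ~ /ɘ/ ~ /ɤ/
Low-mid: /ɛ/ ~ /ɜ/ ~ /ʌ/
Low: only /ɑ/ (back); no central partner.
So /ɑ/ is the unpaired segment.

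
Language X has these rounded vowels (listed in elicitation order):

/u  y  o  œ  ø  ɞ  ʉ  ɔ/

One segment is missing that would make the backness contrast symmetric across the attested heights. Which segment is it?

high: front /y/, central /ʉ/, back /u/.
high-mid: front /ø/, central —, back /o/.
low-mid: front /œ/, central /ɞ/, back /ɔ/.
The high-mid row has no central member, so the gap is the high-mid central rounded vowel /ɵ/.

/ɵ/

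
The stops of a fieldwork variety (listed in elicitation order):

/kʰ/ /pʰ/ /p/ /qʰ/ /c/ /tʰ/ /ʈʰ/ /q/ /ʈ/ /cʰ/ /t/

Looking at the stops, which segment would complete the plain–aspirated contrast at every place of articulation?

Plain: /p/ (bilabial), /t/ (alveolar), /ʈ/ (retroflex), /c/ (palatal), /q/ (uvular).
Aspirated: /pʰ/ (bilabial), /tʰ/ (alveolar), /ʈʰ/ (retroflex), /cʰ/ (palatal), /kʰ/ (velar), /qʰ/ (uvular).
The velar row has no plain member, so the gap is the plain velar stop /k/.

/k/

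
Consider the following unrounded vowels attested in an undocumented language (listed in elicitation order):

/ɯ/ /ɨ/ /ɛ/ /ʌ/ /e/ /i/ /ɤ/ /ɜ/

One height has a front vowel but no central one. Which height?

high-mid

high: front /i/, central /ɨ/, back /ɯ/.
high-mid: front /e/, central —, back /ɤ/.
low-mid: front /ɛ/, central /ɜ/, back /ʌ/.
Every height has a central member except high-mid, where /ɘ/ would be expected.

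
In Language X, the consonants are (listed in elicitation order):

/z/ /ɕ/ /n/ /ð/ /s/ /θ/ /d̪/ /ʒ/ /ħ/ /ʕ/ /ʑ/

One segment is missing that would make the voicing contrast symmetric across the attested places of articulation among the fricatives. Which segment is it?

place of articulation  voiceless  voiced  
dental            θ         ð       
alveolar          s         z       
postalveolar      —         ʒ       
alveolo-palatal   ɕ         ʑ       
pharyngeal        ħ         ʕ       
The postalveolar row has no voiceless member, so the gap is the voiceless postalveolar fricative /ʃ/.

/ʃ/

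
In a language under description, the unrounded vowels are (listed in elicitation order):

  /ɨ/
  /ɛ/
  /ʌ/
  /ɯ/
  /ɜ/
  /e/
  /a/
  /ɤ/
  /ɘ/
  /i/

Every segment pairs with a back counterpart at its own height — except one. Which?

High: /i/ ~ /ɨ/ ~ /ɯ/
High-mid: /e/ ~ /ɘ/ ~ /ɤ/
Low-mid: /ɛ/ ~ /ɜ/ ~ /ʌ/
Low: only /a/ (front); no back partner.
So /a/ is the unpaired segment.

/a/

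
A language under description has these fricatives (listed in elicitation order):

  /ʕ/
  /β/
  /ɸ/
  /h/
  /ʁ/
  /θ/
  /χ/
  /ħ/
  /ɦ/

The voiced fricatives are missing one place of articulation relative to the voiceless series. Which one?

dental

Voiceless: /ɸ/ (bilabial), /θ/ (dental), /χ/ (uvular), /ħ/ (pharyngeal), /h/ (glottal).
Voiced: /β/ (bilabial), /ʁ/ (uvular), /ʕ/ (pharyngeal), /ɦ/ (glottal).
Every place of articulation has a voiced member except dental, where /ð/ would be expected.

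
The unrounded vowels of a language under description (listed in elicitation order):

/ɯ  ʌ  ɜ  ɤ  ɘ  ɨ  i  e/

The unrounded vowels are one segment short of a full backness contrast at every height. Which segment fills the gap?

/ɛ/

height            front     central   back    
high              i         ɨ         ɯ       
high-mid          e         ɘ         ɤ       
low-mid           —         ɜ         ʌ       
The low-mid row has no front member, so the gap is the low-mid front unrounded vowel /ɛ/.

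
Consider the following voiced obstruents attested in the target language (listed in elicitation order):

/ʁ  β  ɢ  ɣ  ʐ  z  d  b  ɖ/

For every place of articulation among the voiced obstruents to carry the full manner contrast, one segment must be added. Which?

place of articulation  stop      fricative
bilabial          b         β       
alveolar          d         z       
retroflex         ɖ         ʐ       
velar             —         ɣ       
uvular            ɢ         ʁ       
The velar row has no stop member, so the gap is the velar stop /ɡ/.

/ɡ/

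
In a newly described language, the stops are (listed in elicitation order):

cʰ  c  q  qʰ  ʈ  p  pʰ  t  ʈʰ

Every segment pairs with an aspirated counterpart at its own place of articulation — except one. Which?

Bilabial: /p/ ~ /pʰ/
Retroflex: /ʈ/ ~ /ʈʰ/
Palatal: /c/ ~ /cʰ/
Uvular: /q/ ~ /qʰ/
Alveolar: only /t/ (plain); no aspirated partner.
So /t/ is the unpaired segment.

/t/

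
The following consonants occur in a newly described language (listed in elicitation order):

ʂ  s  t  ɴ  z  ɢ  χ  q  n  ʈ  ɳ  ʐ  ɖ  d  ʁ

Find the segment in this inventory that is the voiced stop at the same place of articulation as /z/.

/z/ is a voiced alveolar fricative.
The voiced stop at the same place is a voiced alveolar stop — in this inventory, /d/.

/d/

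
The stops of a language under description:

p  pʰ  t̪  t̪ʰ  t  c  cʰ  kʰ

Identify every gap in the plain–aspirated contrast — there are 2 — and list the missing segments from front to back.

place of articulation  plain     aspirated
bilabial          p         pʰ      
dental            t̪        t̪ʰ     
alveolar          t         —       
palatal           c         cʰ      
velar             —         kʰ      
Gaps, from front to back: alveolar lacks aspirated (/tʰ/); velar lacks plain (/k/).

/tʰ/, /k/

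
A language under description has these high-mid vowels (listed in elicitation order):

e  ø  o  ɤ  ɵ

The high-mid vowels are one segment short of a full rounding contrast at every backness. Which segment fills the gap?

front: unrounded /e/, rounded /ø/.
central: unrounded —, rounded /ɵ/.
back: unrounded /ɤ/, rounded /o/.
The central row has no unrounded member, so the gap is the central unrounded vowel /ɘ/.

/ɘ/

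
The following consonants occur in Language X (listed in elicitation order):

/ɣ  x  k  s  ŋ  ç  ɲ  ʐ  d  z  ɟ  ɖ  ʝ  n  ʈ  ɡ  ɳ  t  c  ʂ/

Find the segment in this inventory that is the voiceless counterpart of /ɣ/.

/x/

/ɣ/ is a voiced velar fricative.
The voiceless counterpart is a voiceless velar fricative — in this inventory, /x/.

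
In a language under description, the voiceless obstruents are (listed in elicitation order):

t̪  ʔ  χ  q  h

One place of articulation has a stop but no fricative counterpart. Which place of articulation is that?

dental

Stop: /t̪/ (dental), /q/ (uvular), /ʔ/ (glottal).
Fricative: /χ/ (uvular), /h/ (glottal).
Every place of articulation has a fricative member except dental, where /θ/ would be expected.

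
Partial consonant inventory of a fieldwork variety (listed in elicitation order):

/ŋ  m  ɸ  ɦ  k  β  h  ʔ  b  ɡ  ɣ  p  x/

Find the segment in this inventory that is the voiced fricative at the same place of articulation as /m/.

/β/

/m/ is a bilabial nasal.
The voiced fricative at the same place is a voiced bilabial fricative — in this inventory, /β/.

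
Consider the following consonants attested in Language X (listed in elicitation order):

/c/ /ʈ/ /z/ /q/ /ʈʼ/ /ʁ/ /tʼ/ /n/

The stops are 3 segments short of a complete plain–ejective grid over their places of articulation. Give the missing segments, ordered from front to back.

/t/, /cʼ/, /qʼ/

Plain: /ʈ/ (retroflex), /c/ (palatal), /q/ (uvular).
Ejective: /tʼ/ (alveolar), /ʈʼ/ (retroflex).
Gaps, from front to back: alveolar lacks plain (/t/); palatal lacks ejective (/cʼ/); uvular lacks ejective (/qʼ/).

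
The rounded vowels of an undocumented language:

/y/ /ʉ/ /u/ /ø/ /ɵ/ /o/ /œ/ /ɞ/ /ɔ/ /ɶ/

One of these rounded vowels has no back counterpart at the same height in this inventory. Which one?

/ɶ/

High: /y/ ~ /ʉ/ ~ /u/
High-mid: /ø/ ~ /ɵ/ ~ /o/
Low-mid: /œ/ ~ /ɞ/ ~ /ɔ/
Low: only /ɶ/ (front); no back partner.
So /ɶ/ is the unpaired segment.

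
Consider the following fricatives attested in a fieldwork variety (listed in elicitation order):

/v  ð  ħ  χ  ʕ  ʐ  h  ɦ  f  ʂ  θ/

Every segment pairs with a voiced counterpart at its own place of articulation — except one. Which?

Labiodental: /f/ ~ /v/
Dental: /θ/ ~ /ð/
Retroflex: /ʂ/ ~ /ʐ/
Pharyngeal: /ħ/ ~ /ʕ/
Glottal: /h/ ~ /ɦ/
Uvular: only /χ/ (voiceless); no voiced partner.
So /χ/ is the unpaired segment.

/χ/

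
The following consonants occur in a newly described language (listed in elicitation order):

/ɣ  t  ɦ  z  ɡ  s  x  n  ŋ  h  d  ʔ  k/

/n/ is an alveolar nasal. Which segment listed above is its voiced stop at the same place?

The voiced stop at the same place is a voiced alveolar stop — in this inventory, /d/.

/d/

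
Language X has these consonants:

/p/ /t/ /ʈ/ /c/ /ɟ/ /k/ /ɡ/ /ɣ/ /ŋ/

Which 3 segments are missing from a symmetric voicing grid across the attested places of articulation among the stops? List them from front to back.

bilabial: voiceless /p/, voiced —.
alveolar: voiceless /t/, voiced —.
retroflex: voiceless /ʈ/, voiced —.
palatal: voiceless /c/, voiced /ɟ/.
velar: voiceless /k/, voiced /ɡ/.
Gaps, from front to back: bilabial lacks voiced (/b/); alveolar lacks voiced (/d/); retroflex lacks voiced (/ɖ/).

/b/, /d/, /ɖ/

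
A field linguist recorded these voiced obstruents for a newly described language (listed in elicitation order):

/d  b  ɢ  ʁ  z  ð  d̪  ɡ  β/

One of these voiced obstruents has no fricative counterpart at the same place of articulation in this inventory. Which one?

/ɡ/

Bilabial: /b/ ~ /β/
Dental: /d̪/ ~ /ð/
Alveolar: /d/ ~ /z/
Uvular: /ɢ/ ~ /ʁ/
Velar: only /ɡ/ (stop); no fricative partner.
So /ɡ/ is the unpaired segment.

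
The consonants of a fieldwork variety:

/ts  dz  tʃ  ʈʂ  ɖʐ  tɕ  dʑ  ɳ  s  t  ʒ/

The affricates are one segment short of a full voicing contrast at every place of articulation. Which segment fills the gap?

Voiceless: /ts/ (alveolar), /tʃ/ (postalveolar), /ʈʂ/ (retroflex), /tɕ/ (alveolo-palatal).
Voiced: /dz/ (alveolar), /ɖʐ/ (retroflex), /dʑ/ (alveolo-palatal).
The postalveolar row has no voiced member, so the gap is the voiced postalveolar affricate /dʒ/.

/dʒ/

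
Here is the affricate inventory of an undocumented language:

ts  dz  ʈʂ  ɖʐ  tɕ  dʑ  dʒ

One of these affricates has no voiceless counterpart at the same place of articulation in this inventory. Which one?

Alveolar: /ts/ ~ /dz/
Retroflex: /ʈʂ/ ~ /ɖʐ/
Alveolo-palatal: /tɕ/ ~ /dʑ/
Postalveolar: only /dʒ/ (voiced); no voiceless partner.
So /dʒ/ is the unpaired segment.

/dʒ/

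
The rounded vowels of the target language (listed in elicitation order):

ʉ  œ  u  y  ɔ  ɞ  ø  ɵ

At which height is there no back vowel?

high-mid

Front: /y/ (high), /ø/ (high-mid), /œ/ (low-mid).
Central: /ʉ/ (high), /ɵ/ (high-mid), /ɞ/ (low-mid).
Back: /u/ (high), /ɔ/ (low-mid).
Every height has a back member except high-mid, where /o/ would be expected.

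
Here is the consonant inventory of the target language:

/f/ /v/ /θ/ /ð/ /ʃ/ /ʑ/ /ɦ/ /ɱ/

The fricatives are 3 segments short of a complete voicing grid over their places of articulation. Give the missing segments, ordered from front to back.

place of articulation  voiceless  voiced  
labiodental       f         v       
dental            θ         ð       
postalveolar      ʃ         —       
alveolo-palatal   —         ʑ       
glottal           —         ɦ       
Gaps, from front to back: postalveolar lacks voiced (/ʒ/); alveolo-palatal lacks voiceless (/ɕ/); glottal lacks voiceless (/h/).

/ʒ/, /ɕ/, /h/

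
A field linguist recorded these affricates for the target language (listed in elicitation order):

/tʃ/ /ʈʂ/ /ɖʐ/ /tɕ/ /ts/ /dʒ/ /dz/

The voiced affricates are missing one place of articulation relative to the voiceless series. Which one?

place of articulation  voiceless  voiced  
alveolar          ts        dz      
postalveolar      tʃ        dʒ      
retroflex         ʈʂ        ɖʐ      
alveolo-palatal   tɕ        —       
Every place of articulation has a voiced member except alveolo-palatal, where /dʑ/ would be expected.

alveolo-palatal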